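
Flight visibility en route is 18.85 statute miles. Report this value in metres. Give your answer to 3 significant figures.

1 SM = 1609.34 m, so 18.85 × 1609.34 = 30300 m.

30300 m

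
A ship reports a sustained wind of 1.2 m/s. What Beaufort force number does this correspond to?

Beaufort force 1

1.2 m/s lies in the Beaufort 1 band (light air, 0.3–1.5 m/s).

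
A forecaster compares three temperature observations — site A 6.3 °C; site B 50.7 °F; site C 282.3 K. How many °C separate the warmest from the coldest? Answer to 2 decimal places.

site B: 50.7 °F = 10.389 °C.
site C: 282.3 K = 9.150 °C.
Spread: 10.389 − 6.300 = 4.089 °C.

4.09 °C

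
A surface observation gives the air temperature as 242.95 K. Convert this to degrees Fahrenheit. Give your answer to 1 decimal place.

-22.4 °F

First to °C: -30.20 °C.
Then to °F: -22.4 °F.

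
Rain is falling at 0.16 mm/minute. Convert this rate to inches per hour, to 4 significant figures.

0.16 mm/minute × 0.0393701 in/mm × 60 minute/hour = 0.3780 in/hour.

0.3780 in/hour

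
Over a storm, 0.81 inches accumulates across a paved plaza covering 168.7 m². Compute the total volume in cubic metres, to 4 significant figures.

3.471 cubic metres

Depth: 0.81 in × 25.4 = 20.574 mm.
1 mm over 1 m² is 1 L, so volume = 20.574 × 168.7 = 3470.8338 L = 3.471 m³.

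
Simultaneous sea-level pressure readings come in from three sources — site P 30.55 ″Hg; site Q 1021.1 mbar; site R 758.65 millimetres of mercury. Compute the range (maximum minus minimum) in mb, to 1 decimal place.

site P: 30.55 inHg = 1034.542 mb.
site R: 758.65 mmHg = 1011.450 mb.
Spread: 1034.542 − 1011.450 = 23.1 mb.

23.1 mb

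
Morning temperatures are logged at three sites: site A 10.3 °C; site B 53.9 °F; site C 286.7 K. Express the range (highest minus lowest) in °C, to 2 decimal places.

site B: 53.9 °F = 12.167 °C.
site C: 286.7 K = 13.550 °C.
Spread: 13.550 − 10.300 = 3.250 °C.

3.25 °C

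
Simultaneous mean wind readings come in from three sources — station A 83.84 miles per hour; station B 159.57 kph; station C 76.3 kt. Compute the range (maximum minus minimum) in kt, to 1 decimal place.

station A: 83.84 mph = 72.855 kt.
station B: 159.57 km/h = 86.161 kt.
Spread: 86.161 − 72.855 = 13.3 kt.

13.3 kt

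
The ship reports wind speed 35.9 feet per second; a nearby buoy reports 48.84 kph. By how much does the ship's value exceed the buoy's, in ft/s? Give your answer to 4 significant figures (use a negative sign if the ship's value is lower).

-8.610 ft/s

the buoy: 48.84 km/h = 44.51006 ft/s.
Difference: 35.90000 − 44.51006 = -8.610 ft/s.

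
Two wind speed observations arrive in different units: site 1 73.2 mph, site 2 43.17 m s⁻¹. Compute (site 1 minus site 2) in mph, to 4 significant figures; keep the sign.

site 2: 43.17 m/s = 96.5685 mph.
Difference: 73.2000 − 96.5685 = -23.37 mph.

-23.37 mph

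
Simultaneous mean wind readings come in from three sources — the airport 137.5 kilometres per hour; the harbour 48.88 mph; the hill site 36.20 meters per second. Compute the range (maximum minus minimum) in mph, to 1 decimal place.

the airport: 137.5 km/h = 85.439 mph.
the hill site: 36.20 m/s = 80.977 mph.
Spread: 85.439 − 48.880 = 36.6 mph.

36.6 mph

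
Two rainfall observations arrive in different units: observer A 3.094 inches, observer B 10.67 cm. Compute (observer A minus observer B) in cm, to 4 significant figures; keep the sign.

observer A: 3.094 in = 7.85876 cm.
Difference: 7.85876 − 10.67000 = -2.811 cm.

-2.811 cm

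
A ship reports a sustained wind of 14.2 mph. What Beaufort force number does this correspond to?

Beaufort force 4

14.2 mph = 6.3 m/s, which is Beaufort 4 (moderate breeze, 5.5–7.9 m/s).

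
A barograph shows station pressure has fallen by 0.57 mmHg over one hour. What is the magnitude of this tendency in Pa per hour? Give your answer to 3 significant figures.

0.57 mmHg / 1 h × 133.322 Pa/mmHg = 76.0 Pa/h.

76.0 Pa per hour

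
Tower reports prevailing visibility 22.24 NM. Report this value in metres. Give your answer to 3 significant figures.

1 nmi = 1852 m, so 22.24 × 1852 = 41200 m.

41200 m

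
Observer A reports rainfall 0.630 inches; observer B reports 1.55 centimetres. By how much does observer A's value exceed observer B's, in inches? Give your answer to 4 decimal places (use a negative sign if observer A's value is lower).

observer B: 1.55 cm = 0.610236 in.
Difference: 0.630000 − 0.610236 = 0.0198 in.

0.0198 in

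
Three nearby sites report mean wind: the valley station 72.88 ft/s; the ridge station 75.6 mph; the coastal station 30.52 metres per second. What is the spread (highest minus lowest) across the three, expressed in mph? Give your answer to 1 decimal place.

the valley station: 72.88 ft/s = 49.691 mph.
the coastal station: 30.52 m/s = 68.271 mph.
Spread: 75.600 − 49.691 = 25.9 mph.

25.9 mph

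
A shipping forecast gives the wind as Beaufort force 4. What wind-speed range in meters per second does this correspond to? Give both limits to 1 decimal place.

Beaufort 4 (moderate breeze) spans 5.5–7.9 m/s.

5.5 to 7.9 m/s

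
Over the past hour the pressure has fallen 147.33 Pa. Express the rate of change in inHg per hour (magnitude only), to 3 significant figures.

147.33 Pa / 1 h × 0.0002953 inHg/Pa = 0.0435 inHg/h.

0.0435 inHg per hour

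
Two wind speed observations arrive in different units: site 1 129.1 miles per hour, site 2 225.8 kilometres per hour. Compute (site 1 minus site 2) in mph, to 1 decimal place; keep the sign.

-11.2 mph

site 2: 225.8 km/h = 140.306 mph.
Difference: 129.100 − 140.306 = -11.2 mph.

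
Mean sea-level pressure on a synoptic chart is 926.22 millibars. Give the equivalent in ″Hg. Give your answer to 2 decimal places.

27.35 inHg

1 mb = 0.02953 inHg, so 926.22 × 0.02953 = 27.35 inHg.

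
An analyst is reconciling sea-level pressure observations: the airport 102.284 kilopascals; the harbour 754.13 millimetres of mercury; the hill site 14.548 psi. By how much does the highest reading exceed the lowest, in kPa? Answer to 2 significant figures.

the harbour: 754.13 mmHg = 100.542 kPa.
the hill site: 14.548 psi = 100.305 kPa.
Spread: 102.284 − 100.305 = 2.0 kPa.

2.0 kPa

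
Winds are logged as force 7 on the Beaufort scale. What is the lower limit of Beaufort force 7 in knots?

Beaufort 7 (near gale) spans 28–33 knots.

28 kt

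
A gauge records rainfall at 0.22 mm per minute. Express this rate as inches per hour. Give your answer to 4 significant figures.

0.5197 in/hour

0.22 mm/minute × 0.0393701 in/mm × 60 minute/hour = 0.5197 in/hour.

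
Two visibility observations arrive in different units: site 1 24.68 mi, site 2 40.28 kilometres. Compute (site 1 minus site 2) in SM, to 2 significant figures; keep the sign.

site 2: 40.28 km = 25.0288 SM.
Difference: 24.6800 − 25.0288 = -0.35 SM.

-0.35 SM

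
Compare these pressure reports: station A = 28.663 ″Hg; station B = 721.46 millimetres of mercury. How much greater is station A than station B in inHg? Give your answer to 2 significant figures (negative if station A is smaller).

0.26 inHg

station B: 721.46 mmHg = 28.4039 inHg.
Difference: 28.6630 − 28.4039 = 0.26 inHg.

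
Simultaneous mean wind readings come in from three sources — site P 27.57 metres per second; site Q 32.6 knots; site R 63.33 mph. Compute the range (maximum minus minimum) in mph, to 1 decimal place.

site P: 27.57 m/s = 61.672 mph.
site Q: 32.6 kt = 37.515 mph.
Spread: 63.330 − 37.515 = 25.8 mph.

25.8 mph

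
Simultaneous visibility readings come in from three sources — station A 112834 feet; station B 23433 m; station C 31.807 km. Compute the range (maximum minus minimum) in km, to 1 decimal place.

station A: 112834 ft = 34.392 km.
station B: 23433 m = 23.433 km.
Spread: 34.392 − 23.433 = 11.0 km.

11.0 km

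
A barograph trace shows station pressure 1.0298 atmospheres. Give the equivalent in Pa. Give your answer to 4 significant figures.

1 atm = 101325 Pa, so 1.0298 × 101325 = 104300 Pa.

104300 Pa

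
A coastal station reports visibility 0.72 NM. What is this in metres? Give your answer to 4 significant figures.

1 nmi = 1852 m, so 0.72 × 1852 = 1333 m.

1333 m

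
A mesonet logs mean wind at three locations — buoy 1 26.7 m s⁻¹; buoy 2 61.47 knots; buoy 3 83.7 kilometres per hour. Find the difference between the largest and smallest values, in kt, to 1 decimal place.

buoy 1: 26.7 m/s = 51.901 kt.
buoy 3: 83.7 km/h = 45.194 kt.
Spread: 61.470 − 45.194 = 16.3 kt.

16.3 kt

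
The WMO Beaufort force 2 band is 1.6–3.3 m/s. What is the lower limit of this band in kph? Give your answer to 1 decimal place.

1.6–3.3 m/s × 3.6 = 5.8–11.9 km/h.

5.8 km/h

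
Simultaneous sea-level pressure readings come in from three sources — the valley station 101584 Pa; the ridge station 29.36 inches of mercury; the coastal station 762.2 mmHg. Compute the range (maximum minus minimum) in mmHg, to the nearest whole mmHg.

16 mmHg

the valley station: 101584 Pa = 761.94 mmHg.
the ridge station: 29.36 inHg = 745.74 mmHg.
Spread: 762.20 − 745.74 = 16 mmHg.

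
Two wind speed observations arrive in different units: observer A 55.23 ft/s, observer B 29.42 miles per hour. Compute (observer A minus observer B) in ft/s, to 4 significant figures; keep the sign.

observer B: 29.42 mph = 43.1493 ft/s.
Difference: 55.2300 − 43.1493 = 12.08 ft/s.

12.08 ft/s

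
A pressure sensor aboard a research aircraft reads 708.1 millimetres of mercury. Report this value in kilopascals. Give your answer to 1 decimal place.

1 mmHg = 0.133322 kPa, so 708.1 × 0.133322 = 94.4 kPa.

94.4 kPa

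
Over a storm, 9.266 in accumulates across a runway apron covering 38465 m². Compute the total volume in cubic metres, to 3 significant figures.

9050 cubic metres

Depth: 9.266 in × 25.4 = 235.3564 mm.
1 mm over 1 m² is 1 L, so volume = 235.3564 × 38465 = 9052983.9 L = 9050 m³.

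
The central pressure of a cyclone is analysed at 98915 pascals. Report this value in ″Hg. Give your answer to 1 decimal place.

29.2 inHg

1 Pa = 0.0002953 inHg, so 98915 × 0.0002953 = 29.2 inHg.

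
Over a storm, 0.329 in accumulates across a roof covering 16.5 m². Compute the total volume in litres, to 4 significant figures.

Depth: 0.329 in × 25.4 = 8.3566 mm.
1 mm over 1 m² is 1 L, so volume = 8.3566 × 16.5 = 137.8839 L ≈ 137.9 L.

137.9 litres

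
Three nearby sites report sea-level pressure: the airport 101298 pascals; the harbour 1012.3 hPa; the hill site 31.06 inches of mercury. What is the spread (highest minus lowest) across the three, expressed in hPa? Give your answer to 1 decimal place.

39.5 hPa

the airport: 101298 Pa = 1012.980 hPa.
the hill site: 31.06 inHg = 1051.812 hPa.
Spread: 1051.812 − 1012.300 = 39.5 hPa.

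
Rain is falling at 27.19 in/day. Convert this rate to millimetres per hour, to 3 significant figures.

27.19 in/day × 25.4 mm/in × 0.0416667 day/hour = 28.8 mm/hour.

28.8 mm/hour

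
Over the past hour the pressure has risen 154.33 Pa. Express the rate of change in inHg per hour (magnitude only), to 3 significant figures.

0.0456 inHg per hour

154.33 Pa / 1 h × 0.0002953 inHg/Pa = 0.0456 inHg/h.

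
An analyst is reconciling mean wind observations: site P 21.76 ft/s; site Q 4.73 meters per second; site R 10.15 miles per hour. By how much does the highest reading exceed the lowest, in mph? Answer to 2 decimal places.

4.69 mph

site P: 21.76 ft/s = 14.8364 mph.
site Q: 4.73 m/s = 10.5807 mph.
Spread: 14.8364 − 10.1500 = 4.69 mph.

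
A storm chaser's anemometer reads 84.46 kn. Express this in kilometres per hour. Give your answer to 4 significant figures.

156.4 km/h

1 kt = 1.852 km/h, so 84.46 × 1.852 = 156.4 km/h.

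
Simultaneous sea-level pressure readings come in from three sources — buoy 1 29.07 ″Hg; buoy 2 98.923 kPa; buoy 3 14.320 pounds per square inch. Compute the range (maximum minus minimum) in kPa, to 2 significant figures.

0.48 kPa

buoy 1: 29.07 inHg = 98.4423 kPa.
buoy 3: 14.320 psi = 98.7329 kPa.
Spread: 98.9230 − 98.4423 = 0.48 kPa.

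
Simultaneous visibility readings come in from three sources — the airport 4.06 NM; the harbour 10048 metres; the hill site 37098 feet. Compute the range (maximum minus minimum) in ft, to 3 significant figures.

the airport: 4.06 nmi = 24669.03 ft.
the harbour: 10048 m = 32965.88 ft.
Spread: 37098.00 − 24669.03 = 12400 ft.

12400 ft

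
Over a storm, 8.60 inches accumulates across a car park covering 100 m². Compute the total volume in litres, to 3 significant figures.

Depth: 8.60 in × 25.4 = 218.44 mm.
1 mm over 1 m² is 1 L, so volume = 218.44 × 100 = 21844 L ≈ 21800 L.

21800 litres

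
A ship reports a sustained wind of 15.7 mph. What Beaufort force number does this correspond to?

Beaufort force 4

15.7 mph = 7.0 m/s, which is Beaufort 4 (moderate breeze, 5.5–7.9 m/s).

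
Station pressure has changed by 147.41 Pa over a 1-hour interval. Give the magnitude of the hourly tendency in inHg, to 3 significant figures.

147.41 Pa / 1 h × 0.0002953 inHg/Pa = 0.0435 inHg/h.

0.0435 inHg per hour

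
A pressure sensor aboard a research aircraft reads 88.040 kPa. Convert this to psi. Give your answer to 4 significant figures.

12.77 psi

1 kPa = 0.145038 psi, so 88.040 × 0.145038 = 12.77 psi.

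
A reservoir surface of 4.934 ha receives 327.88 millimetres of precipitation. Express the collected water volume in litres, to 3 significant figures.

Area: 4.934 ha = 49340 m².
1 mm over 1 m² is 1 L, so volume = 327.88 × 49340 = 16177599 L ≈ 16200000 L.

16200000 litres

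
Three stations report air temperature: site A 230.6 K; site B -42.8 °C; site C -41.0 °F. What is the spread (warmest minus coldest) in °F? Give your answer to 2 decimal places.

site A: 230.6 K = -42.550 °C.
site C: -41.0 °F = -40.556 °C.
Spread: (-40.556) − (-42.800) = 2.244 °C = 4.04 °F.

4.04 °F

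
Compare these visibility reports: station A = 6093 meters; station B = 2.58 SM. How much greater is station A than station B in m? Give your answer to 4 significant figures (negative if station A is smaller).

1941 m

station B: 2.58 SM = 4152.11 m.
Difference: 6093.00 − 4152.11 = 1941 m.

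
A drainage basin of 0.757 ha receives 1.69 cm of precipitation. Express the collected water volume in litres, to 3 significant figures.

Depth: 1.69 cm × 10 = 16.9 mm.
Area: 0.757 ha = 7570 m².
1 mm over 1 m² is 1 L, so volume = 16.9 × 7570 = 127933 L ≈ 128000 L.

128000 litres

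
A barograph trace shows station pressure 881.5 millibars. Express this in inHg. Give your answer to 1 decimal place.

26.0 inHg

1 mb = 0.02953 inHg, so 881.5 × 0.02953 = 26.0 inHg.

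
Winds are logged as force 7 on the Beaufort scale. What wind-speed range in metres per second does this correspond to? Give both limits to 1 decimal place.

13.9 to 17.1 m/s

Beaufort 7 (near gale) spans 13.9–17.1 m/s.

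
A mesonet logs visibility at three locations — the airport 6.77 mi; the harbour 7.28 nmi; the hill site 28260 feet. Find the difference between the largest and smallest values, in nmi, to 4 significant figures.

the airport: 6.77 SM = 5.88297 nmi.
the hill site: 28260 ft = 4.65100 nmi.
Spread: 7.28000 − 4.65100 = 2.629 nmi.

2.629 nmi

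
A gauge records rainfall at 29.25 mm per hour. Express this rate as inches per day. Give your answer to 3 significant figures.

27.6 in/day

29.25 mm/hour × 0.0393701 in/mm × 24 hour/day = 27.6 in/day.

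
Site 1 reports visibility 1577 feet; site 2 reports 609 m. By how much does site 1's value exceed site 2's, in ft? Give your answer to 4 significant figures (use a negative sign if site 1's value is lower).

-421.0 ft

site 2: 609 m = 1998.031 ft.
Difference: 1577.000 − 1998.031 = -421.0 ft.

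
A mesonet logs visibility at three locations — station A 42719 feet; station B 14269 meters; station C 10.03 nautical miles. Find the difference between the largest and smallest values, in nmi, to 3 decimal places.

station A: 42719 ft = 7.03064 nmi.
station B: 14269 m = 7.70464 nmi.
Spread: 10.03000 − 7.03064 = 2.999 nmi.

2.999 nmi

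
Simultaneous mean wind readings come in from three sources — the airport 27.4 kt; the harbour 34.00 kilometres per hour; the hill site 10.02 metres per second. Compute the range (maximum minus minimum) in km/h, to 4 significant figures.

16.74 km/h

the airport: 27.4 kt = 50.7448 km/h.
the hill site: 10.02 m/s = 36.0720 km/h.
Spread: 50.7448 − 34.0000 = 16.74 km/h.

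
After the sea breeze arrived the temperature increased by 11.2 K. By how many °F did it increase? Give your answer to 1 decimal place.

20.2 °F

Converting a difference, only the 9/5 scale factor applies: Δ°F = 11.2 × 1.8 = 20.2 °F.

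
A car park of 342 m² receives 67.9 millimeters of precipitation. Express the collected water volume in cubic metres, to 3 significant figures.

23.2 cubic metres

1 mm over 1 m² is 1 L, so volume = 67.9 × 342 = 23221.8 L = 23.2 m³.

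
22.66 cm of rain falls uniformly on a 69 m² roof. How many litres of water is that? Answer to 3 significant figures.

15600 litres

Depth: 22.66 cm × 10 = 226.6 mm.
1 mm over 1 m² is 1 L, so volume = 226.6 × 69 = 15635.4 L ≈ 15600 L.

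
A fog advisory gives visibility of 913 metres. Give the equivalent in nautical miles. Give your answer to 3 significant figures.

1 m = 0.000539957 nmi, so 913 × 0.000539957 = 0.493 nmi.

0.493 nmi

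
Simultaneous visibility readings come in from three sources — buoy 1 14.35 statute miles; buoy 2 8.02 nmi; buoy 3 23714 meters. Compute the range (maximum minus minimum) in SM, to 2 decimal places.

5.51 SM

buoy 2: 8.02 nmi = 9.2293 SM.
buoy 3: 23714 m = 14.7352 SM.
Spread: 14.7352 − 9.2293 = 5.51 SM.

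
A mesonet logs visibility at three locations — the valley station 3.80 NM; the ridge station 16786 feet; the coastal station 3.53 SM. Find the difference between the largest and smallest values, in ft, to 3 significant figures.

6300 ft

the valley station: 3.80 nmi = 23089.24 ft.
the coastal station: 3.53 SM = 18638.40 ft.
Spread: 23089.24 − 16786.00 = 6300 ft.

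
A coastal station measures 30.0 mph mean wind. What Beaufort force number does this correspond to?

Beaufort force 6

30.0 mph = 13.4 m/s, which is Beaufort 6 (strong breeze, 10.8–13.8 m/s).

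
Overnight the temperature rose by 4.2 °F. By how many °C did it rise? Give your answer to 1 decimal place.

2.3 °C

For a temperature change the 32° offset cancels: Δ°C = 4.2 × 0.5556 = 2.3 °C.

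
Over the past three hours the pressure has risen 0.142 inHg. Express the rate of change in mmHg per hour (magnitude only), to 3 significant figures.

1.20 mmHg per hour

0.142 inHg / 3 h × 25.4 mmHg/inHg = 1.20 mmHg/h.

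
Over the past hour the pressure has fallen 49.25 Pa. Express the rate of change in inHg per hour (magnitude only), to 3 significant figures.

0.0145 inHg per hour

49.25 Pa / 1 h × 0.0002953 inHg/Pa = 0.0145 inHg/h.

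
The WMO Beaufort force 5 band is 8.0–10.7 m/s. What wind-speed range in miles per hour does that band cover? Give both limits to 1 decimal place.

8.0–10.7 m/s × 2.237 = 17.9–23.9 mph.

17.9 to 23.9 mph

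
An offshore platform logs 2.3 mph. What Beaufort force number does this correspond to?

Beaufort force 1

2.3 mph = 1.0 m/s, which is Beaufort 1 (light air, 0.3–1.5 m/s).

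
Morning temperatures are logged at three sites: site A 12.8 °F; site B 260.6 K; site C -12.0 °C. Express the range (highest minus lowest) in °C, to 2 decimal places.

site A: 12.8 °F = -10.667 °C.
site B: 260.6 K = -12.550 °C.
Spread: (-10.667) − (-12.550) = 1.883 °C.

1.88 °C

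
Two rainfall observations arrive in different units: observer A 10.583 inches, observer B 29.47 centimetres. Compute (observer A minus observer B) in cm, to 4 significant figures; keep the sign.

observer A: 10.583 in = 26.88082 cm.
Difference: 26.88082 − 29.47000 = -2.589 cm.

-2.589 cm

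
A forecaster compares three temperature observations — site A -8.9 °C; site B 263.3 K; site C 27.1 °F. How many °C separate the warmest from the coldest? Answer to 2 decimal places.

site B: 263.3 K = -9.850 °C.
site C: 27.1 °F = -2.722 °C.
Spread: (-2.722) − (-9.850) = 7.128 °C.

7.13 °C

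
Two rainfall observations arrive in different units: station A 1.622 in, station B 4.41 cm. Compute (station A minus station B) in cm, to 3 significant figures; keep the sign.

station A: 1.622 in = 4.11988 cm.
Difference: 4.11988 − 4.41000 = -0.290 cm.

-0.290 cm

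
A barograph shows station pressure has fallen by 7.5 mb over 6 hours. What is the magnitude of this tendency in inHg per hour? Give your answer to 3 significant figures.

7.5 mb / 6 h × 0.02953 inHg/mb = 0.0369 inHg/h.

0.0369 inHg per hour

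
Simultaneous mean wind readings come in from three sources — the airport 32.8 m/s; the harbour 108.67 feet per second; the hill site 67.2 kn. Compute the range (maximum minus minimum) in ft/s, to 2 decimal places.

5.81 ft/s

the airport: 32.8 m/s = 107.6115 ft/s.
the hill site: 67.2 kt = 113.4208 ft/s.
Spread: 113.4208 − 107.6115 = 5.81 ft/s.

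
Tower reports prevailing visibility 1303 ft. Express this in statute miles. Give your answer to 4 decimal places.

0.2468 SM

1 ft = 0.000189394 SM, so 1303 × 0.000189394 = 0.2468 SM.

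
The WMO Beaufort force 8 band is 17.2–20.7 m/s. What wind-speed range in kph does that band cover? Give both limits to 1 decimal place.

17.2–20.7 m/s × 3.6 = 61.9–74.5 km/h.

61.9 to 74.5 km/h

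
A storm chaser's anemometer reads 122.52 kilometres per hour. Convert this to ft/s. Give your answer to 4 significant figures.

1 km/h = 0.911344 ft/s, so 122.52 × 0.911344 = 111.7 ft/s.

111.7 ft/s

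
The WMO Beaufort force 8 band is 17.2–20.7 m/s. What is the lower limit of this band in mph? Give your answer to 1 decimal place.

38.5 mph

17.2–20.7 m/s × 2.237 = 38.5–46.3 mph.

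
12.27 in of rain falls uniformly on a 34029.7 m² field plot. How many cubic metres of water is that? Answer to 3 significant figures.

Depth: 12.27 in × 25.4 = 311.658 mm.
1 mm over 1 m² is 1 L, so volume = 311.658 × 34029.7 = 10605628 L = 10600 m³.

10600 cubic metres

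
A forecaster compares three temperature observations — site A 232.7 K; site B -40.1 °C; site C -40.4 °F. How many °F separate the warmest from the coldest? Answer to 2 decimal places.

0.63 °F

site A: 232.7 K = -40.450 °C.
site C: -40.4 °F = -40.222 °C.
Spread: (-40.100) − (-40.450) = 0.350 °C = 0.63 °F.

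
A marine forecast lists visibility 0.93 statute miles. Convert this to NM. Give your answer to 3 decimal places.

1 SM = 0.868976 nmi, so 0.93 × 0.868976 = 0.808 nmi.

0.808 nmi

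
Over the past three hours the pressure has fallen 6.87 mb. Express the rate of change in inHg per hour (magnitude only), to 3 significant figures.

0.0676 inHg per hour

6.87 mb / 3 h × 0.02953 inHg/mb = 0.0676 inHg/h.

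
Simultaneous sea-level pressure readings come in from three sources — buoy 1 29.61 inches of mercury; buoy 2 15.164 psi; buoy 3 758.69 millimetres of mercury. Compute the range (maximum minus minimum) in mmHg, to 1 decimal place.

buoy 1: 29.61 inHg = 752.094 mmHg.
buoy 2: 15.164 psi = 784.205 mmHg.
Spread: 784.205 − 752.094 = 32.1 mmHg.

32.1 mmHg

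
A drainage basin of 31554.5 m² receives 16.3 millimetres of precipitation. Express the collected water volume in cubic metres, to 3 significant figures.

1 mm over 1 m² is 1 L, so volume = 16.3 × 31554.5 = 514338.35 L = 514 m³.

514 cubic metres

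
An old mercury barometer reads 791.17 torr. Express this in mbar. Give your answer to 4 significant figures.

1 mmHg = 1.33322 mb, so 791.17 × 1.33322 = 1055 mb.

1055 mb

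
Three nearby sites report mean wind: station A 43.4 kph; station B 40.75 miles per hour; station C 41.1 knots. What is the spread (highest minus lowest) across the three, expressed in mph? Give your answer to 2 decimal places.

station A: 43.4 km/h = 26.9675 mph.
station C: 41.1 kt = 47.2970 mph.
Spread: 47.2970 − 26.9675 = 20.33 mph.

20.33 mph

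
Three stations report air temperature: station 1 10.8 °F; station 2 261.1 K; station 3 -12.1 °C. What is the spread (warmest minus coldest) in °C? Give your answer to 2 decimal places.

station 1: 10.8 °F = -11.778 °C.
station 2: 261.1 K = -12.050 °C.
Spread: (-11.778) − (-12.100) = 0.322 °C.

0.32 °C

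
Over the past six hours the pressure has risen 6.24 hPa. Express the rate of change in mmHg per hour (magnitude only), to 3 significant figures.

0.780 mmHg per hour

6.24 hPa / 6 h × 0.750062 mmHg/hPa = 0.780 mmHg/h.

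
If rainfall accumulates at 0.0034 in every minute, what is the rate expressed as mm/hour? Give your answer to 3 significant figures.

5.18 mm/hour

0.0034 in/minute × 25.4 mm/in × 60 minute/hour = 5.18 mm/hour.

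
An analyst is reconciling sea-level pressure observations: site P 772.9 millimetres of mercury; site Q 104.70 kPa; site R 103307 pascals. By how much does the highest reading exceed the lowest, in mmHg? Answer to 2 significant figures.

12 mmHg

site Q: 104.70 kPa = 785.31 mmHg.
site R: 103307 Pa = 774.87 mmHg.
Spread: 785.31 − 772.90 = 12 mmHg.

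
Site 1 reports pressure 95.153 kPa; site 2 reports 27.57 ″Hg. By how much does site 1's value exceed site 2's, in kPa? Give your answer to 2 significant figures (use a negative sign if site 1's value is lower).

site 2: 27.57 inHg = 93.363 kPa.
Difference: 95.153 − 93.363 = 1.8 kPa.

1.8 kPa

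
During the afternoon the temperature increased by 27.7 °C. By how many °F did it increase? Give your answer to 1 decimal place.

49.9 °F

Converting a difference, only the 9/5 scale factor applies: Δ°F = 27.7 × 1.8 = 49.9 °F.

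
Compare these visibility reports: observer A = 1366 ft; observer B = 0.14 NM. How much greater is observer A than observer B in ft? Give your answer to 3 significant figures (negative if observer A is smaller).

515 ft

observer B: 0.14 nmi = 850.66 ft.
Difference: 1366.00 − 850.66 = 515 ft.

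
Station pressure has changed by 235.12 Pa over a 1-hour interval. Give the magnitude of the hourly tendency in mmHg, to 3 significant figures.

1.76 mmHg per hour

235.12 Pa / 1 h × 0.00750062 mmHg/Pa = 1.76 mmHg/h.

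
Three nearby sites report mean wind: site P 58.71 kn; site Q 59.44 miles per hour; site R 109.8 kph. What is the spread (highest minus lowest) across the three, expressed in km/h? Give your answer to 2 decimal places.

14.14 km/h

site P: 58.71 kt = 108.7309 km/h.
site Q: 59.44 mph = 95.6594 km/h.
Spread: 109.8000 − 95.6594 = 14.14 km/h.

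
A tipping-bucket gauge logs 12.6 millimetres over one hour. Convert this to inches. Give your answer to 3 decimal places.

1 mm = 0.0393701 in, so 12.6 × 0.0393701 = 0.496 in.

0.496 in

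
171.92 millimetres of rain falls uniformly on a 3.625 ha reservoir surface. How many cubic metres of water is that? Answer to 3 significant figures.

Area: 3.625 ha = 36250 m².
1 mm over 1 m² is 1 L, so volume = 171.92 × 36250 = 6232100 L = 6230 m³.

6230 cubic metres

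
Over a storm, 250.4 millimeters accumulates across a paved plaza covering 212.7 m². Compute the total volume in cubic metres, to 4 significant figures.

53.26 cubic metres

1 mm over 1 m² is 1 L, so volume = 250.4 × 212.7 = 53260.08 L = 53.26 m³.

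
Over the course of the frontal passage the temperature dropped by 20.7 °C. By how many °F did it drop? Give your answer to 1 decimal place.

A change of 1 °C equals a change of 1.8 °F: Δ°F = 20.7 × 1.8 = 37.3 °F.

37.3 °F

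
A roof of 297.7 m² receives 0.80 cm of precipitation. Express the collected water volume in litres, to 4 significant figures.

Depth: 0.80 cm × 10 = 8 mm.
1 mm over 1 m² is 1 L, so volume = 8 × 297.7 = 2381.6 L ≈ 2382 L.

2382 litres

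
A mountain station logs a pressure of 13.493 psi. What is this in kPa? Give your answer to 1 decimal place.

93.0 kPa

1 psi = 6.89476 kPa, so 13.493 × 6.89476 = 93.0 kPa.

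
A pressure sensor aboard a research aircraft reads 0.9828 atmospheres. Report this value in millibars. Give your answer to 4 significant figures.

1 atm = 1013.25 mb, so 0.9828 × 1013.25 = 995.8 mb.

995.8 mb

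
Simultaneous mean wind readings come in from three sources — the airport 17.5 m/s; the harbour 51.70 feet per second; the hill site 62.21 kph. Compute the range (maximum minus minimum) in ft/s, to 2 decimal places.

5.71 ft/s

the airport: 17.5 m/s = 57.4147 ft/s.
the hill site: 62.21 km/h = 56.6947 ft/s.
Spread: 57.4147 − 51.7000 = 5.71 ft/s.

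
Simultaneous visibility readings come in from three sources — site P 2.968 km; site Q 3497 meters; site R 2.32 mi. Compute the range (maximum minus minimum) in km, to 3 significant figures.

0.766 km

site Q: 3497 m = 3.49700 km.
site R: 2.32 SM = 3.73368 km.
Spread: 3.73368 − 2.96800 = 0.766 km.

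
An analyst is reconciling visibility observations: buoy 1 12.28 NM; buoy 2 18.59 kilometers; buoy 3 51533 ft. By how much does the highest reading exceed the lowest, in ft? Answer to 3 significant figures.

23100 ft

buoy 1: 12.28 nmi = 74614.70 ft.
buoy 2: 18.59 km = 60990.81 ft.
Spread: 74614.70 − 51533.00 = 23100 ft.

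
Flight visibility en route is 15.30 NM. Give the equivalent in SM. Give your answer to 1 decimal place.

1 nmi = 1.15078 SM, so 15.30 × 1.15078 = 17.6 SM.

17.6 SM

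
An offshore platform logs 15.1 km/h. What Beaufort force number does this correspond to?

15.1 km/h = 4.2 m/s, which is Beaufort 3 (gentle breeze, 3.4–5.4 m/s).

Beaufort force 3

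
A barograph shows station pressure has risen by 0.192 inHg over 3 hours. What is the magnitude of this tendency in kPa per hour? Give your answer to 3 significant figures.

0.217 kPa per hour

0.192 inHg / 3 h × 3.38639 kPa/inHg = 0.217 kPa/h.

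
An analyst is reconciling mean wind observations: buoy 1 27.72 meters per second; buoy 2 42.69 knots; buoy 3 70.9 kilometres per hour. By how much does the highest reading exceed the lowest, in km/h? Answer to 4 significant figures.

buoy 1: 27.72 m/s = 99.7920 km/h.
buoy 2: 42.69 kt = 79.0619 km/h.
Spread: 99.7920 − 70.9000 = 28.89 km/h.

28.89 km/h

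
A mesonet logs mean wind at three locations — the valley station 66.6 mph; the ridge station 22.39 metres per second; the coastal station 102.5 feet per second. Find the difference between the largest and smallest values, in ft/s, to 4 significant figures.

the valley station: 66.6 mph = 97.6800 ft/s.
the ridge station: 22.39 m/s = 73.4580 ft/s.
Spread: 102.5000 − 73.4580 = 29.04 ft/s.

29.04 ft/s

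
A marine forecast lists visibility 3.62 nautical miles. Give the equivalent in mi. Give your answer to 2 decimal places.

4.17 SM

1 nmi = 1.15078 SM, so 3.62 × 1.15078 = 4.17 SM.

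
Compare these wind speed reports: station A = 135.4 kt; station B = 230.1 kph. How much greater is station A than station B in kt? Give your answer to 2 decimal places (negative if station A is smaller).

station B: 230.1 km/h = 124.2441 kt.
Difference: 135.4000 − 124.2441 = 11.16 kt.

11.16 kt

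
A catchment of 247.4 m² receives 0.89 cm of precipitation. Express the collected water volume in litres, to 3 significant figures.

Depth: 0.89 cm × 10 = 8.9 mm.
1 mm over 1 m² is 1 L, so volume = 8.9 × 247.4 = 2201.86 L ≈ 2200 L.

2200 litres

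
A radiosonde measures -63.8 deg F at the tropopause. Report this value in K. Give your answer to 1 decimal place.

First to °C: -53.22 °C.
Then to K: 219.9 K.

219.9 K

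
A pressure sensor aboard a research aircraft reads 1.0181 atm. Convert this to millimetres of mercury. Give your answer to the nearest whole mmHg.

774 mmHg

1 atm = 760 mmHg, so 1.0181 × 760 = 774 mmHg.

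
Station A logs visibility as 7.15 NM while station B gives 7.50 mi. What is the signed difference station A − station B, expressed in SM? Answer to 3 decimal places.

0.728 SM

station A: 7.15 nmi = 8.22807 SM.
Difference: 8.22807 − 7.50000 = 0.728 SM.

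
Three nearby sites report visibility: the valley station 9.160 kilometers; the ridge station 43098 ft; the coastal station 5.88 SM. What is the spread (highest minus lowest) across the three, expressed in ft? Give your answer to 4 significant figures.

the valley station: 9.160 km = 30052.49 ft.
the coastal station: 5.88 SM = 31046.40 ft.
Spread: 43098.00 − 30052.49 = 13050 ft.

13050 ft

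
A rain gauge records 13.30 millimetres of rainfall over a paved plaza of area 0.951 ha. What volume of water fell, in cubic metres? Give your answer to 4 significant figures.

Area: 0.951 ha = 9510 m².
1 mm over 1 m² is 1 L, so volume = 13.3 × 9510 = 126483 L = 126.5 m³.

126.5 cubic metres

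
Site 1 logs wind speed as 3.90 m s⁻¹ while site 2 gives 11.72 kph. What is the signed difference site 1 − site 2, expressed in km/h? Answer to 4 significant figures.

site 1: 3.90 m/s = 14.04000 km/h.
Difference: 14.04000 − 11.72000 = 2.320 km/h.

2.320 km/h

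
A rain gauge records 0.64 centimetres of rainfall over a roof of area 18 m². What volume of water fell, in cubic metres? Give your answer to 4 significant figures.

0.1152 cubic metres

Depth: 0.64 cm × 10 = 6.4 mm.
1 mm over 1 m² is 1 L, so volume = 6.4 × 18 = 115.2 L = 0.1152 m³.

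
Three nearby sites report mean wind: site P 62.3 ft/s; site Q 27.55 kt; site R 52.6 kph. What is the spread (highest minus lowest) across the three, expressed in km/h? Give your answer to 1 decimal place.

17.3 km/h

site P: 62.3 ft/s = 68.361 km/h.
site Q: 27.55 kt = 51.023 km/h.
Spread: 68.361 − 51.023 = 17.3 km/h.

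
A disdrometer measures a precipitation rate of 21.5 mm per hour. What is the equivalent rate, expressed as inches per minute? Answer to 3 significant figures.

0.0141 in/minute

21.5 mm/hour × 0.0393701 in/mm × 0.0166667 hour/minute = 0.0141 in/minute.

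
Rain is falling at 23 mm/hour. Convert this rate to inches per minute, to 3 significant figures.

0.0151 in/minute

23 mm/hour × 0.0393701 in/mm × 0.0166667 hour/minute = 0.0151 in/minute.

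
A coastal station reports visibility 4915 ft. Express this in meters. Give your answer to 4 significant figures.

1 ft = 0.3048 m, so 4915 × 0.3048 = 1498 m.

1498 m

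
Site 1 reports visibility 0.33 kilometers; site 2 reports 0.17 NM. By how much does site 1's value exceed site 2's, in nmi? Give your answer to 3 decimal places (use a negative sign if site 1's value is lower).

0.008 nmi

site 1: 0.33 km = 0.17819 nmi.
Difference: 0.17819 − 0.17000 = 0.008 nmi.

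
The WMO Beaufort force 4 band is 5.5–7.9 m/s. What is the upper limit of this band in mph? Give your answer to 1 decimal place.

5.5–7.9 m/s × 2.237 = 12.3–17.7 mph.

17.7 mph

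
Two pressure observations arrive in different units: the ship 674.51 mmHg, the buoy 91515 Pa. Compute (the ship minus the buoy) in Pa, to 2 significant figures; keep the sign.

the ship: 674.51 mmHg = 89927.28 Pa.
Difference: 89927.28 − 91515.00 = -1600 Pa.

-1600 Pa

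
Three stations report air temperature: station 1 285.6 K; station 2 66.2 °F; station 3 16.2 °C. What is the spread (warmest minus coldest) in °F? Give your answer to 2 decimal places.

station 1: 285.6 K = 12.450 °C.
station 2: 66.2 °F = 19.000 °C.
Spread: 19.000 − 12.450 = 6.550 °C = 11.79 °F.

11.79 °F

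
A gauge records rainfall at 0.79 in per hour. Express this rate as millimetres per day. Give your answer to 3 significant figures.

0.79 in/hour × 25.4 mm/in × 24 hour/day = 482 mm/day.

482 mm/day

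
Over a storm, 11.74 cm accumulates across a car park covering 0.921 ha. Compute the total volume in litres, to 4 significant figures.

1081000 litres

Depth: 11.74 cm × 10 = 117.4 mm.
Area: 0.921 ha = 9210 m².
1 mm over 1 m² is 1 L, so volume = 117.4 × 9210 = 1081254 L ≈ 1081000 L.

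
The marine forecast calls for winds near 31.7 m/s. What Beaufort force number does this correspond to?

Beaufort force 11

31.7 m/s lies in the Beaufort 11 band (violent storm, 28.5–32.6 m/s).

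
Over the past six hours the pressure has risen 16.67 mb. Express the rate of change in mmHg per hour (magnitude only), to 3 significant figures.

2.08 mmHg per hour

16.67 mb / 6 h × 0.750062 mmHg/mb = 2.08 mmHg/h.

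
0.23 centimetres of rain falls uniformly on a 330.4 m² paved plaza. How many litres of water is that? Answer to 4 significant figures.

759.9 litres

Depth: 0.23 cm × 10 = 2.3 mm.
1 mm over 1 m² is 1 L, so volume = 2.3 × 330.4 = 759.92 L ≈ 759.9 L.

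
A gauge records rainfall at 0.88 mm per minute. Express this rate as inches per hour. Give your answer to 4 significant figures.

2.079 in/hour

0.88 mm/minute × 0.0393701 in/mm × 60 minute/hour = 2.079 in/hour.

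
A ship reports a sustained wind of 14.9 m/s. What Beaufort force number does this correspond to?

Beaufort force 7

14.9 m/s lies in the Beaufort 7 band (near gale, 13.9–17.1 m/s).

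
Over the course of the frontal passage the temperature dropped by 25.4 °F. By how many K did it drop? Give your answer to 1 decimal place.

14.1 K

For a temperature change the 32° offset cancels: ΔK = 25.4 × 0.5556 = 14.1 K.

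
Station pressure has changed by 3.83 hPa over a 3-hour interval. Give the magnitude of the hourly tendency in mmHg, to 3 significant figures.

3.83 hPa / 3 h × 0.750062 mmHg/hPa = 0.958 mmHg/h.

0.958 mmHg per hour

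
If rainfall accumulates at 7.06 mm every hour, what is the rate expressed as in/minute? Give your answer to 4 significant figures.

0.004633 in/minute

7.06 mm/hour × 0.0393701 in/mm × 0.0166667 hour/minute = 0.004633 in/minute.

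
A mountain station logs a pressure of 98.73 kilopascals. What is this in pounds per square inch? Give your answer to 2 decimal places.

14.32 psi

1 kPa = 0.145038 psi, so 98.73 × 0.145038 = 14.32 psi.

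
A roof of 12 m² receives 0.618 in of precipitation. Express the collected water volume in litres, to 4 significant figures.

Depth: 0.618 in × 25.4 = 15.6972 mm.
1 mm over 1 m² is 1 L, so volume = 15.6972 × 12 = 188.3664 L ≈ 188.4 L.

188.4 litres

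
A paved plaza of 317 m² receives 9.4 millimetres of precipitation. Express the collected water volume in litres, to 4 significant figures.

1 mm over 1 m² is 1 L, so volume = 9.4 × 317 = 2979.8 L ≈ 2980 L.

2980 litres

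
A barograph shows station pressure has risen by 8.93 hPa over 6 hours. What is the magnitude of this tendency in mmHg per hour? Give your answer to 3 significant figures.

1.12 mmHg per hour

8.93 hPa / 6 h × 0.750062 mmHg/hPa = 1.12 mmHg/h.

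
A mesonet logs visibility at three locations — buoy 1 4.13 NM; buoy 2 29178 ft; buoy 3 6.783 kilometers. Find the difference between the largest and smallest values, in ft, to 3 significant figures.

6920 ft

buoy 1: 4.13 nmi = 25094.36 ft.
buoy 3: 6.783 km = 22253.94 ft.
Spread: 29178.00 − 22253.94 = 6920 ft.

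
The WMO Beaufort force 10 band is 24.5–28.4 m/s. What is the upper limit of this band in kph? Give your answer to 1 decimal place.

102.2 km/h

24.5–28.4 m/s × 3.6 = 88.2–102.2 km/h.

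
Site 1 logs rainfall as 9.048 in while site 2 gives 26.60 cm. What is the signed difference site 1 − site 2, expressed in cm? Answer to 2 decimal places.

-3.62 cm

site 1: 9.048 in = 22.9819 cm.
Difference: 22.9819 − 26.6000 = -3.62 cm.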